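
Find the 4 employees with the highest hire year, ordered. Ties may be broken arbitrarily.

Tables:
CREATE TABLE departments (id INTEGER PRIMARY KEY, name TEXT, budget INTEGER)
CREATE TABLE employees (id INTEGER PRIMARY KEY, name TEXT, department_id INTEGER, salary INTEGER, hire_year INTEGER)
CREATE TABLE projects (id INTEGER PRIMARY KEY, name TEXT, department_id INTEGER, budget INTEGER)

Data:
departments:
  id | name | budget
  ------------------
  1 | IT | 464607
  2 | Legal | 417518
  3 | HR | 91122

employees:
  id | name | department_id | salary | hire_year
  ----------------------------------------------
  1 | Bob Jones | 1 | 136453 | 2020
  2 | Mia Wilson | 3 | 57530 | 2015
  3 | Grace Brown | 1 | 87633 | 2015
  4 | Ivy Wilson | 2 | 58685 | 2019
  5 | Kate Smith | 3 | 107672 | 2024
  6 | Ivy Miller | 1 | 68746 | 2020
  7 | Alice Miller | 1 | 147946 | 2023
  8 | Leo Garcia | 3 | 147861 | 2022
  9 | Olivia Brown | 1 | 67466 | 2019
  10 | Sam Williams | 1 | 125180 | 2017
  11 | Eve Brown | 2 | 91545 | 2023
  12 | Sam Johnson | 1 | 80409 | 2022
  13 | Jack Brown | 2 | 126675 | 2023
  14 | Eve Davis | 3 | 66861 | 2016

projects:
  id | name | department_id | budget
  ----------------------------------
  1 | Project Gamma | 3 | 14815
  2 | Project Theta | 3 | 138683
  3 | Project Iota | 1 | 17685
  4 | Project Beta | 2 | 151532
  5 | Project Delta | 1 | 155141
SELECT name, hire_year FROM employees ORDER BY hire_year DESC LIMIT 4

Execution result:
name | hire_year
Kate Smith | 2024
Alice Miller | 2023
Eve Brown | 2023
Jack Brown | 2023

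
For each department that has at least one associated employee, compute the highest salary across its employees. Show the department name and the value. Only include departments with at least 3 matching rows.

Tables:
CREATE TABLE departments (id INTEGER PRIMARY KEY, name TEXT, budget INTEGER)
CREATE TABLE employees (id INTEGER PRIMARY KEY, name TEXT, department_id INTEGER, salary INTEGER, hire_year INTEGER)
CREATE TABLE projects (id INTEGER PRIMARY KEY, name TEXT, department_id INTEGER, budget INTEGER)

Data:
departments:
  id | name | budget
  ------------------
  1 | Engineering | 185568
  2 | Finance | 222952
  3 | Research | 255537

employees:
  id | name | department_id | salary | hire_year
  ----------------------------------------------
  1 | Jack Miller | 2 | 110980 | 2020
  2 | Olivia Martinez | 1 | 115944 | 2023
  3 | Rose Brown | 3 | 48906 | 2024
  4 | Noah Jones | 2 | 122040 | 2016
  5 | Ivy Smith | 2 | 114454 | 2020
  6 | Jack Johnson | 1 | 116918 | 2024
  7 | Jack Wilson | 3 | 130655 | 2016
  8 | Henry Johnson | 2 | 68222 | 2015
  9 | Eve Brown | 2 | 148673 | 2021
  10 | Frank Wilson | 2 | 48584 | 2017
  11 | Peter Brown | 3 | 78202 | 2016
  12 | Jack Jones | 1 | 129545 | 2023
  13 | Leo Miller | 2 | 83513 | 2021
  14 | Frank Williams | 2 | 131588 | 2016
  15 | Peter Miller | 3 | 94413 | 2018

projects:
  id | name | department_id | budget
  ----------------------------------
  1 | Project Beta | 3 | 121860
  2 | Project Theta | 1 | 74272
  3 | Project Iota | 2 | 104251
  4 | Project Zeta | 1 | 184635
SELECT p.name, MAX(c.salary) AS max_salary FROM employees c JOIN departments p ON c.department_id = p.id GROUP BY p.id, p.name HAVING COUNT(*) >= 3

Execution result:
name | max_salary
Engineering | 129545
Finance | 148673
Research | 130655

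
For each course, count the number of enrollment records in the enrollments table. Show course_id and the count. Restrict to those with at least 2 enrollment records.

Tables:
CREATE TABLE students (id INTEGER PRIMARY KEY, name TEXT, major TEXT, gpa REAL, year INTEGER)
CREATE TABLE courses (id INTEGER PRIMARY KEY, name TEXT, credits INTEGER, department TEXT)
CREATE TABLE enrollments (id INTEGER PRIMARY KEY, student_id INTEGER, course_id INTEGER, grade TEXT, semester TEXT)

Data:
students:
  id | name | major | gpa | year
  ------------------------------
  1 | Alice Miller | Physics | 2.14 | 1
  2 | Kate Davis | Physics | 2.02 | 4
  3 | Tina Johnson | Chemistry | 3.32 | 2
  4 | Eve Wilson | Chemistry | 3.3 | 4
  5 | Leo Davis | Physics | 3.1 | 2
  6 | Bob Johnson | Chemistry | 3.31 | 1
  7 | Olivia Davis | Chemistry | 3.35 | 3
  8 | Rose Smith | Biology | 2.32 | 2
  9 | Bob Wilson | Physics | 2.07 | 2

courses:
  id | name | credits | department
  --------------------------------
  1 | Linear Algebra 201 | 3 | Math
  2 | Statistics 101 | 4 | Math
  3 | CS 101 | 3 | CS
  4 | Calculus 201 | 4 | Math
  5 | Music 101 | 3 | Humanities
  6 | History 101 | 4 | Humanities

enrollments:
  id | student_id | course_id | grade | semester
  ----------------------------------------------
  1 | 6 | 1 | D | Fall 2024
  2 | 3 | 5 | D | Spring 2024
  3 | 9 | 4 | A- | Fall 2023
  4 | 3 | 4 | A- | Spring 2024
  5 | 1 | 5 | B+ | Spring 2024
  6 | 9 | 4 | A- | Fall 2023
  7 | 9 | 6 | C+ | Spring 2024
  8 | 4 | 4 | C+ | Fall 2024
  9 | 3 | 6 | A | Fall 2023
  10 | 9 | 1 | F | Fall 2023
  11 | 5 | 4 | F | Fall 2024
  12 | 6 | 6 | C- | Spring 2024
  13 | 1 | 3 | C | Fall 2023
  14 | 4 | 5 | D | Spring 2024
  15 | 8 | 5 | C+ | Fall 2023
SELECT course_id, COUNT(*) AS enrollment_count FROM enrollments GROUP BY course_id HAVING COUNT(*) >= 2

Execution result:
course_id | enrollment_count
1 | 2
4 | 5
5 | 4
6 | 3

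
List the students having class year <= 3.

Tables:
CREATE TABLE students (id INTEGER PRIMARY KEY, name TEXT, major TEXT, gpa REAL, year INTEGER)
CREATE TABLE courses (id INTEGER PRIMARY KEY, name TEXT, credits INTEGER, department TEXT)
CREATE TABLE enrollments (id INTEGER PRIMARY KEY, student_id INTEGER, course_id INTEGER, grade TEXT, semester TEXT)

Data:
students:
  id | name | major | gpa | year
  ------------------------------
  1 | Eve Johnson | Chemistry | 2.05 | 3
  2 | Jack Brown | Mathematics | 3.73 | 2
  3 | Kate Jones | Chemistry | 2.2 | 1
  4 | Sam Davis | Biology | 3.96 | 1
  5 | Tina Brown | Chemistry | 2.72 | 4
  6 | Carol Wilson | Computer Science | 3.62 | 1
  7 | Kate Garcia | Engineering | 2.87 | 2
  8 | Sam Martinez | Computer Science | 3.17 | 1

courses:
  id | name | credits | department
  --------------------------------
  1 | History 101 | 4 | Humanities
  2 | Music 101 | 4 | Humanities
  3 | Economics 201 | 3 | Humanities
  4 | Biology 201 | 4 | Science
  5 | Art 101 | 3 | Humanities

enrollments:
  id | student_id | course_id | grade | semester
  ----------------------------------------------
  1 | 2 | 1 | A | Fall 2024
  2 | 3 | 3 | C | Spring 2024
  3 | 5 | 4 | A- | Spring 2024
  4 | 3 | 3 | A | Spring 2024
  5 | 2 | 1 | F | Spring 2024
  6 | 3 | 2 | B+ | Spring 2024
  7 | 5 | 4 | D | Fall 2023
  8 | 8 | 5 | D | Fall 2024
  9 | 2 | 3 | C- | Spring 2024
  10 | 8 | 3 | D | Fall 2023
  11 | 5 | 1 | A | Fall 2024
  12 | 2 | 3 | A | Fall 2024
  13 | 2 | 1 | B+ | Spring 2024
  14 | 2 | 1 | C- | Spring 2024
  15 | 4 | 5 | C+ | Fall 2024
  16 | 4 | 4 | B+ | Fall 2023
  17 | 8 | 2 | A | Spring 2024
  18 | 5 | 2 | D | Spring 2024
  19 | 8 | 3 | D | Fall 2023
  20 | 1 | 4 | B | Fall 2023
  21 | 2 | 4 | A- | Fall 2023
SELECT name, year FROM students WHERE year <= 3

Execution result:
name | year
Eve Johnson | 3
Jack Brown | 2
Kate Jones | 1
Sam Davis | 1
Carol Wilson | 1
Kate Garcia | 2
Sam Martinez | 1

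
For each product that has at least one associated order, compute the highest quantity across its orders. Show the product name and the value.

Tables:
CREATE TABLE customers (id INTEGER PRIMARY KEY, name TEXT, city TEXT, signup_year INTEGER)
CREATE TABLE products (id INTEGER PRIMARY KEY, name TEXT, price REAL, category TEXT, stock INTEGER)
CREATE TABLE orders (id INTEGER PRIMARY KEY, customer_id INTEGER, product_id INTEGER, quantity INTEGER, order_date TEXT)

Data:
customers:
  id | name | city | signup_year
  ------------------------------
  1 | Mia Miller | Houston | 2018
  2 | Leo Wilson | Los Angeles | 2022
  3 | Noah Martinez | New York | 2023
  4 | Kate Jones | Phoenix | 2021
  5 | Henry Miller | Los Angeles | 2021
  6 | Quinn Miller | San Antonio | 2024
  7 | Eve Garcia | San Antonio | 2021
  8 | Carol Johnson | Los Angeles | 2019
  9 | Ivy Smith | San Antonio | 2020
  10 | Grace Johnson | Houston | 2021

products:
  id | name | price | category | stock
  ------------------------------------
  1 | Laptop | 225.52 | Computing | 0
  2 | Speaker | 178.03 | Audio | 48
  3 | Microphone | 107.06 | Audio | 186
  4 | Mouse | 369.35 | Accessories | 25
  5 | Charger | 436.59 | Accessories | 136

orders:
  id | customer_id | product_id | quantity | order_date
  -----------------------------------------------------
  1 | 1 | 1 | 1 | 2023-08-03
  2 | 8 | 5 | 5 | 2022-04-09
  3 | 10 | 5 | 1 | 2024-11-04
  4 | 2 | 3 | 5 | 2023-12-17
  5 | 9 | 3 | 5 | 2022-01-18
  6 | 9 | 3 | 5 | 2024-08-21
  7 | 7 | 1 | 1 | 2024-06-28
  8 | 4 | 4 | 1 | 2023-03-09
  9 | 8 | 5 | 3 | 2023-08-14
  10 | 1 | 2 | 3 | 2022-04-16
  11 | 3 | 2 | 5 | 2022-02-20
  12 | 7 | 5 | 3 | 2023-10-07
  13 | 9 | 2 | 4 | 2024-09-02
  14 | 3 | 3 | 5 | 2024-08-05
SELECT p.name, MAX(c.quantity) AS max_quantity FROM orders c JOIN products p ON c.product_id = p.id GROUP BY p.id, p.name

Execution result:
name | max_quantity
Laptop | 1
Speaker | 5
Microphone | 5
Mouse | 1
Charger | 5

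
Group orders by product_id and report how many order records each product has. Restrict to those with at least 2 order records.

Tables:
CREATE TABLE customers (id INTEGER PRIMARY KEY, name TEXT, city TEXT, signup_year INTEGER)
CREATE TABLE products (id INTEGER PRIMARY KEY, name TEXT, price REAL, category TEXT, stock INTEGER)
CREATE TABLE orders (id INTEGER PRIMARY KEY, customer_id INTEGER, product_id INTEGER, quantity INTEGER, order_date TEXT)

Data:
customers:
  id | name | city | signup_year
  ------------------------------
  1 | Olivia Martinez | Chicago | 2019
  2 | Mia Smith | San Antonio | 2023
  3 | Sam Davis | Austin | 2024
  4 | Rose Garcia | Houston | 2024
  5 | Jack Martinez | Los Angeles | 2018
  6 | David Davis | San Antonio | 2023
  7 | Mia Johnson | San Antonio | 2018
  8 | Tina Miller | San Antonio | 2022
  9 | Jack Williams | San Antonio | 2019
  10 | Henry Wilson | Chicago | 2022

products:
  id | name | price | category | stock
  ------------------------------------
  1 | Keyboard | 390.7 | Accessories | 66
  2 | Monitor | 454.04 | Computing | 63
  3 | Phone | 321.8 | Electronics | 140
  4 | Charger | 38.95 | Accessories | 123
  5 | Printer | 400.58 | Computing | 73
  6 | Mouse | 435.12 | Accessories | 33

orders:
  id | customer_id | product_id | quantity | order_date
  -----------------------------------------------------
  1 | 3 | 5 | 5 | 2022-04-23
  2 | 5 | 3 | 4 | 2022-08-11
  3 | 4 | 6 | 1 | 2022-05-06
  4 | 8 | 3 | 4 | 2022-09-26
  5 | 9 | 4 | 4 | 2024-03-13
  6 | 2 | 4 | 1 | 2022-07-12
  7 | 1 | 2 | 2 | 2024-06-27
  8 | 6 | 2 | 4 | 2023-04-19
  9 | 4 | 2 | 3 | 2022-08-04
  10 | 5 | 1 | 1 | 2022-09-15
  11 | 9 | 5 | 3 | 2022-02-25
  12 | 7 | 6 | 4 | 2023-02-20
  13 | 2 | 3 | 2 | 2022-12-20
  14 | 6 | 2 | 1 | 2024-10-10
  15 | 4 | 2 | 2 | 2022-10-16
SELECT product_id, COUNT(*) AS order_count FROM orders GROUP BY product_id HAVING COUNT(*) >= 2

Execution result:
product_id | order_count
2 | 5
3 | 3
4 | 2
5 | 2
6 | 2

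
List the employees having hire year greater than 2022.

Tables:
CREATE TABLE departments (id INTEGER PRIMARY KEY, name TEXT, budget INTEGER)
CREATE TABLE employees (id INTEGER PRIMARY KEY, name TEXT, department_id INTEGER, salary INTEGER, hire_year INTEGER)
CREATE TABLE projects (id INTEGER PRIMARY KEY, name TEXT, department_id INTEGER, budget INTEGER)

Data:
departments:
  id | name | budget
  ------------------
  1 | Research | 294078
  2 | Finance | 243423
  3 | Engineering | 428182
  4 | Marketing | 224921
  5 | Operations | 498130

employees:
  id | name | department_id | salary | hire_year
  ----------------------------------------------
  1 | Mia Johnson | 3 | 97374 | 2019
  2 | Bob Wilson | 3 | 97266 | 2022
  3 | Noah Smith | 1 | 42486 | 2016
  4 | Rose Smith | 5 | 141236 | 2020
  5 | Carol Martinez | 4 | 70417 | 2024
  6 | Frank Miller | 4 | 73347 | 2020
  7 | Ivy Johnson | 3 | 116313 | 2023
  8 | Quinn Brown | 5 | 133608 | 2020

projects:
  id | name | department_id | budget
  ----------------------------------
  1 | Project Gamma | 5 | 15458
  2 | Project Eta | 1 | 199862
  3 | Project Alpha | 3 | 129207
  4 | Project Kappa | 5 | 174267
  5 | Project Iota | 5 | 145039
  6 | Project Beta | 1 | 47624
SELECT name, hire_year FROM employees WHERE hire_year > 2022

Execution result:
name | hire_year
Carol Martinez | 2024
Ivy Johnson | 2023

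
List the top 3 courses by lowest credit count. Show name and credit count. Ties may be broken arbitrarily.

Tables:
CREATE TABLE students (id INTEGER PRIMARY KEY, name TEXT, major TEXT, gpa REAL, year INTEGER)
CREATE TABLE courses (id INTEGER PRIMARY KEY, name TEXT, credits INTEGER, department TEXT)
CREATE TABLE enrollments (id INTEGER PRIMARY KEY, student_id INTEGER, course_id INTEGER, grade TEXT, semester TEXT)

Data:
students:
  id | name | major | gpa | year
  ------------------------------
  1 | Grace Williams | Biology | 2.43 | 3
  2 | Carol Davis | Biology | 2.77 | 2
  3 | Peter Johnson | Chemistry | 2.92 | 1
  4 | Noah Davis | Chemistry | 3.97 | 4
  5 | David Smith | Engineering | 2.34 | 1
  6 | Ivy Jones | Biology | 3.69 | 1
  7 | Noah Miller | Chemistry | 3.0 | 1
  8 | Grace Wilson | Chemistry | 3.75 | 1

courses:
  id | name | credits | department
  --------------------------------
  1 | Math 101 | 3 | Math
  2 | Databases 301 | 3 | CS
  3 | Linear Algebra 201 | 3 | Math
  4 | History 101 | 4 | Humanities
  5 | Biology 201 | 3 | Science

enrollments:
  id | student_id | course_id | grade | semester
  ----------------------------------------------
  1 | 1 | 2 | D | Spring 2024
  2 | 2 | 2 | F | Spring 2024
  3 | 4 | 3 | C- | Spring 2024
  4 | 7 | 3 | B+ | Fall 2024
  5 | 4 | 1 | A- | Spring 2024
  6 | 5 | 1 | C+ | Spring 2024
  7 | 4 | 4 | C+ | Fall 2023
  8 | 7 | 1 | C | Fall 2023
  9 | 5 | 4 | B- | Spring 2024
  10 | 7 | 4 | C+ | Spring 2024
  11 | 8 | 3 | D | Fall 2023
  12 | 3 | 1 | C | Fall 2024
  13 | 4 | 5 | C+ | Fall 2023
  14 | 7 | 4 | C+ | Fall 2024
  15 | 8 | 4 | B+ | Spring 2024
SELECT name, credits FROM courses ORDER BY credits ASC LIMIT 3

Execution result:
name | credits
Math 101 | 3
Databases 301 | 3
Linear Algebra 201 | 3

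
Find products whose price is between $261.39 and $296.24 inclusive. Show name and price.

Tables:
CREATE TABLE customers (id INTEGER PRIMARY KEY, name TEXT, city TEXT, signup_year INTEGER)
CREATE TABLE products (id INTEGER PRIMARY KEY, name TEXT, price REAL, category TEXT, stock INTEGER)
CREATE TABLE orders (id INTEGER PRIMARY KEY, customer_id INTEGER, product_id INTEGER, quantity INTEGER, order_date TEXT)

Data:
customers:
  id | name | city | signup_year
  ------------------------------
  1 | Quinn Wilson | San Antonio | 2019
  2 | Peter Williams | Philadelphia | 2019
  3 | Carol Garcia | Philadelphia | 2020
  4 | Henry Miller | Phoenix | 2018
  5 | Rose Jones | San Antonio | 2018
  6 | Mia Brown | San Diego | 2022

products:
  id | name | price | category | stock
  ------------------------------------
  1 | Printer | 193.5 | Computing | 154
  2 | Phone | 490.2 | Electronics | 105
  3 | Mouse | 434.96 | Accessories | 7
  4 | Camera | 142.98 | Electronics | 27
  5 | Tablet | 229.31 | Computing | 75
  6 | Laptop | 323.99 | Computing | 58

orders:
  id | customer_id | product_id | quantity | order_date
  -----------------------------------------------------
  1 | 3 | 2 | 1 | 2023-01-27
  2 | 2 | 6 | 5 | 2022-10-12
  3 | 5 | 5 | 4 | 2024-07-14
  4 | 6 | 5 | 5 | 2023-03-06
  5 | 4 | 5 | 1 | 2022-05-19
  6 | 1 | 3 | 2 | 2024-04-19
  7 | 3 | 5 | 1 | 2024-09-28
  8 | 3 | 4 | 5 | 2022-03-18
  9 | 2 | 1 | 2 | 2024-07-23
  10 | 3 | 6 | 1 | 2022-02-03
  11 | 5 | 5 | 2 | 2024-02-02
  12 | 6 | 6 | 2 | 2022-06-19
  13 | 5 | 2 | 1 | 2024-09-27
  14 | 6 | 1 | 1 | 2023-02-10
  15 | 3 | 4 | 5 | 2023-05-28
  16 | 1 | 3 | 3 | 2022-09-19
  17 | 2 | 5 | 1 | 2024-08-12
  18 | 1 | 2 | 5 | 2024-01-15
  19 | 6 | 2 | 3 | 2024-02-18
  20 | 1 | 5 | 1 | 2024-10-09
SELECT name, price FROM products WHERE price BETWEEN 261.39 AND 296.24

Execution result:
(no rows)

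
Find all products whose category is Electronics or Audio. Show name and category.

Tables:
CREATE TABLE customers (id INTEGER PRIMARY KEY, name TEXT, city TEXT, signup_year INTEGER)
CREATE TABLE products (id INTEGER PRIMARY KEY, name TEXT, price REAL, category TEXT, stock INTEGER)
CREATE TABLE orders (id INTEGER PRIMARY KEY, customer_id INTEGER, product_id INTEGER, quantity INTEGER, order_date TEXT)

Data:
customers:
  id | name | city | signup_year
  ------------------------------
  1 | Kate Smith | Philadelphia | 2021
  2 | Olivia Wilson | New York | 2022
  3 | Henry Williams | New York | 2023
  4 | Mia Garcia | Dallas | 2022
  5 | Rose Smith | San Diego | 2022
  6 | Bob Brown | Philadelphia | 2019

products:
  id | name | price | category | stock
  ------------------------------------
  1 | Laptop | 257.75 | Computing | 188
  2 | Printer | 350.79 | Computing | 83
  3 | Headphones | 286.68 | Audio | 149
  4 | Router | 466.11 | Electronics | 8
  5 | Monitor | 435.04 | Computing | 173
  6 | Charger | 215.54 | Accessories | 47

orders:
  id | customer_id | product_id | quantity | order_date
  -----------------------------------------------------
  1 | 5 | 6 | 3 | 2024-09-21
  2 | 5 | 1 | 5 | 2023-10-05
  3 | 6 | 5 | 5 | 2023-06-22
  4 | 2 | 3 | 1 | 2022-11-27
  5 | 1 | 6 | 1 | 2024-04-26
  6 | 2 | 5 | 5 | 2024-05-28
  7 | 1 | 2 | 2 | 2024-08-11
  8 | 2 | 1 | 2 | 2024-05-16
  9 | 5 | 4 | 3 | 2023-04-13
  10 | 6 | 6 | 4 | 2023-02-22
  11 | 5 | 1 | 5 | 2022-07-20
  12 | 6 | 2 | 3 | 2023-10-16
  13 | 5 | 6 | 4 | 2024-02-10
SELECT name, category FROM products WHERE category IN ('Electronics', 'Audio')

Execution result:
name | category
Headphones | Audio
Router | Electronics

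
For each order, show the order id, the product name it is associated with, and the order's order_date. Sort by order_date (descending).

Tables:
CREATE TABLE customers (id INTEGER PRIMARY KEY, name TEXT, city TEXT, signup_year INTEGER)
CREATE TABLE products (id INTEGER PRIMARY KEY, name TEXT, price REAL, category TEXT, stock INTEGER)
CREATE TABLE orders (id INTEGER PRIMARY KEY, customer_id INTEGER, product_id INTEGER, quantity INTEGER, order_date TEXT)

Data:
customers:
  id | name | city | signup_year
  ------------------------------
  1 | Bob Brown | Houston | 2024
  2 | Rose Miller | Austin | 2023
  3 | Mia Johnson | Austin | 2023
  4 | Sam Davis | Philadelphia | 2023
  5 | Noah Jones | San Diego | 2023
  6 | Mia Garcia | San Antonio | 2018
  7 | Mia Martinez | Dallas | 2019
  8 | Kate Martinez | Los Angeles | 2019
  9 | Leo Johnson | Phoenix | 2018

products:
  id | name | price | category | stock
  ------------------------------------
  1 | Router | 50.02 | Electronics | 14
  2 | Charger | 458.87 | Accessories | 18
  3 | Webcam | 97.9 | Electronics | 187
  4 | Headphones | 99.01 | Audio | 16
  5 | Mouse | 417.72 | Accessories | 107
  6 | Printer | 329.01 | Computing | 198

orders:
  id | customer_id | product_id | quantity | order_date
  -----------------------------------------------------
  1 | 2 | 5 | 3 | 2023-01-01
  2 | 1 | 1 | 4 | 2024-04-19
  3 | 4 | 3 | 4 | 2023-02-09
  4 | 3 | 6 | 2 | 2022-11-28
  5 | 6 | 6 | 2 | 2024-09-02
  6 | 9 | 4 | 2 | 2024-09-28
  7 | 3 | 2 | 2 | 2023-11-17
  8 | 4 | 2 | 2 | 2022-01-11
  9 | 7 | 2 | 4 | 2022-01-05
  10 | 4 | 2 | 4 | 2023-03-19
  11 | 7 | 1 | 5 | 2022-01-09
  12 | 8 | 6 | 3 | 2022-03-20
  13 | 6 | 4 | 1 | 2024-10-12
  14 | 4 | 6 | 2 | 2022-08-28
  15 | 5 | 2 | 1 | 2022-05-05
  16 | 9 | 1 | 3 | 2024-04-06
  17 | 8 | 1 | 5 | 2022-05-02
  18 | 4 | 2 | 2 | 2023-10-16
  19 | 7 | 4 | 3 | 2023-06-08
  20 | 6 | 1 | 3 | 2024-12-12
SELECT c.id, p.name AS product, c.order_date FROM orders c JOIN products p ON c.product_id = p.id ORDER BY c.order_date DESC

Execution result:
id | product | order_date
20 | Router | 2024-12-12
13 | Headphones | 2024-10-12
6 | Headphones | 2024-09-28
5 | Printer | 2024-09-02
2 | Router | 2024-04-19
16 | Router | 2024-04-06
7 | Charger | 2023-11-17
18 | Charger | 2023-10-16
19 | Headphones | 2023-06-08
10 | Charger | 2023-03-19
3 | Webcam | 2023-02-09
1 | Mouse | 2023-01-01
4 | Printer | 2022-11-28
14 | Printer | 2022-08-28
15 | Charger | 2022-05-05
17 | Router | 2022-05-02
12 | Printer | 2022-03-20
8 | Charger | 2022-01-11
11 | Router | 2022-01-09
9 | Charger | 2022-01-05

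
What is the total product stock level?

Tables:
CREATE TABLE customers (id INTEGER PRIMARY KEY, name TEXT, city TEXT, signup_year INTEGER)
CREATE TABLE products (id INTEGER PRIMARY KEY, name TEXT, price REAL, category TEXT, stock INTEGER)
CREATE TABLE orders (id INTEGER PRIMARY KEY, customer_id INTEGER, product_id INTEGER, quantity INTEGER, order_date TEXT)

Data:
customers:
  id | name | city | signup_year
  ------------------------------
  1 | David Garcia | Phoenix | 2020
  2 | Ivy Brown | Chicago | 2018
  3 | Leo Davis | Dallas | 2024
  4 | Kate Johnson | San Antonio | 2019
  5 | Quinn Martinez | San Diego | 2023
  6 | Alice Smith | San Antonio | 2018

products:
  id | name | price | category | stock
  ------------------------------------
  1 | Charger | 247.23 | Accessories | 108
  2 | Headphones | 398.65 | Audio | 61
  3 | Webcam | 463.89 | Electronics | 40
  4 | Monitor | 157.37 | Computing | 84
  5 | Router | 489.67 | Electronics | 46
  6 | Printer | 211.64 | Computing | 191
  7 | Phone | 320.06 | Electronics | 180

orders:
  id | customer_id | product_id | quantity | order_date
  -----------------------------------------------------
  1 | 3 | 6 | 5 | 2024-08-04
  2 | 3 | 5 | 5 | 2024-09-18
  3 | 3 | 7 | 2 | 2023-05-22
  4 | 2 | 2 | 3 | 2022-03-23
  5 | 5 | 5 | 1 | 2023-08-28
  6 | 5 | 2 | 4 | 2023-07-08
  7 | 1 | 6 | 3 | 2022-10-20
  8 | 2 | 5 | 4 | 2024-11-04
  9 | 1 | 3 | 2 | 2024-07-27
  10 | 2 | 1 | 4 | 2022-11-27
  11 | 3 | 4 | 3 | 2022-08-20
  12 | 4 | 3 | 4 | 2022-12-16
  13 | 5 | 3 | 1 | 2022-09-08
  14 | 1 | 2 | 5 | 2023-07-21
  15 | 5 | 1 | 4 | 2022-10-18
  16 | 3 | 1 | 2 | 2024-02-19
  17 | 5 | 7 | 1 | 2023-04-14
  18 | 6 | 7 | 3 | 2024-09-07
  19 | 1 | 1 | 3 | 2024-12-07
SELECT SUM(stock) FROM products

Execution result:
710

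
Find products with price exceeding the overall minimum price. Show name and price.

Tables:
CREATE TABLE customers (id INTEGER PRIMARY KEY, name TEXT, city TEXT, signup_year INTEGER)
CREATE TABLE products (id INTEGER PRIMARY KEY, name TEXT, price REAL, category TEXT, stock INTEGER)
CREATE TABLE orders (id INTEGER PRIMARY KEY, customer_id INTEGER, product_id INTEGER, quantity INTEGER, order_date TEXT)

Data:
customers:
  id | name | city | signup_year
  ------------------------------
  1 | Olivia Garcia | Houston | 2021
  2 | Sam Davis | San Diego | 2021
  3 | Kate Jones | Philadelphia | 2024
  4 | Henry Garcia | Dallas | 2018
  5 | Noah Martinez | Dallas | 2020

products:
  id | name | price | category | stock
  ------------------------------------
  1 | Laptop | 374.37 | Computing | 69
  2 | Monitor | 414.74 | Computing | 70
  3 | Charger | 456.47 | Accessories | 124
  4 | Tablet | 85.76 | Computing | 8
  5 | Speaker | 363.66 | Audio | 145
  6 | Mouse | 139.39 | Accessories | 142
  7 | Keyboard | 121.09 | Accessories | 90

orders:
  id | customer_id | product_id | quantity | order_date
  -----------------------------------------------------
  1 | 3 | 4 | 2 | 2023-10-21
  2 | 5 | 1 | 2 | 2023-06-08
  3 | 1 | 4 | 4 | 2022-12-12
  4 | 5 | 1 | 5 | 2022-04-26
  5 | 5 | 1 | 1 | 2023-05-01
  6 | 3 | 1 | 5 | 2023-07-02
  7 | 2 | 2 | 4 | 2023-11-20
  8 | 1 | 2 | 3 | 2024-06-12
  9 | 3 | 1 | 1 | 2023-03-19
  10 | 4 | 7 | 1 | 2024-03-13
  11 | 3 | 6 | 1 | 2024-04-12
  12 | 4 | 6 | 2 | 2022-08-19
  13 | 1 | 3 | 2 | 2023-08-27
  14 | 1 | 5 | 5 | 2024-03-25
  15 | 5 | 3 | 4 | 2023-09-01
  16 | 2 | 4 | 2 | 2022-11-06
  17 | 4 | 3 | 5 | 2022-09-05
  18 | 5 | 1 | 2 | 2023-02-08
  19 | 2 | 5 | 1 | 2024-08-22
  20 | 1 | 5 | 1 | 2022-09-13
SELECT name, price FROM products WHERE price > (SELECT MIN(price) FROM products)

Execution result:
name | price
Laptop | 374.37
Monitor | 414.74
Charger | 456.47
Speaker | 363.66
Mouse | 139.39
Keyboard | 121.09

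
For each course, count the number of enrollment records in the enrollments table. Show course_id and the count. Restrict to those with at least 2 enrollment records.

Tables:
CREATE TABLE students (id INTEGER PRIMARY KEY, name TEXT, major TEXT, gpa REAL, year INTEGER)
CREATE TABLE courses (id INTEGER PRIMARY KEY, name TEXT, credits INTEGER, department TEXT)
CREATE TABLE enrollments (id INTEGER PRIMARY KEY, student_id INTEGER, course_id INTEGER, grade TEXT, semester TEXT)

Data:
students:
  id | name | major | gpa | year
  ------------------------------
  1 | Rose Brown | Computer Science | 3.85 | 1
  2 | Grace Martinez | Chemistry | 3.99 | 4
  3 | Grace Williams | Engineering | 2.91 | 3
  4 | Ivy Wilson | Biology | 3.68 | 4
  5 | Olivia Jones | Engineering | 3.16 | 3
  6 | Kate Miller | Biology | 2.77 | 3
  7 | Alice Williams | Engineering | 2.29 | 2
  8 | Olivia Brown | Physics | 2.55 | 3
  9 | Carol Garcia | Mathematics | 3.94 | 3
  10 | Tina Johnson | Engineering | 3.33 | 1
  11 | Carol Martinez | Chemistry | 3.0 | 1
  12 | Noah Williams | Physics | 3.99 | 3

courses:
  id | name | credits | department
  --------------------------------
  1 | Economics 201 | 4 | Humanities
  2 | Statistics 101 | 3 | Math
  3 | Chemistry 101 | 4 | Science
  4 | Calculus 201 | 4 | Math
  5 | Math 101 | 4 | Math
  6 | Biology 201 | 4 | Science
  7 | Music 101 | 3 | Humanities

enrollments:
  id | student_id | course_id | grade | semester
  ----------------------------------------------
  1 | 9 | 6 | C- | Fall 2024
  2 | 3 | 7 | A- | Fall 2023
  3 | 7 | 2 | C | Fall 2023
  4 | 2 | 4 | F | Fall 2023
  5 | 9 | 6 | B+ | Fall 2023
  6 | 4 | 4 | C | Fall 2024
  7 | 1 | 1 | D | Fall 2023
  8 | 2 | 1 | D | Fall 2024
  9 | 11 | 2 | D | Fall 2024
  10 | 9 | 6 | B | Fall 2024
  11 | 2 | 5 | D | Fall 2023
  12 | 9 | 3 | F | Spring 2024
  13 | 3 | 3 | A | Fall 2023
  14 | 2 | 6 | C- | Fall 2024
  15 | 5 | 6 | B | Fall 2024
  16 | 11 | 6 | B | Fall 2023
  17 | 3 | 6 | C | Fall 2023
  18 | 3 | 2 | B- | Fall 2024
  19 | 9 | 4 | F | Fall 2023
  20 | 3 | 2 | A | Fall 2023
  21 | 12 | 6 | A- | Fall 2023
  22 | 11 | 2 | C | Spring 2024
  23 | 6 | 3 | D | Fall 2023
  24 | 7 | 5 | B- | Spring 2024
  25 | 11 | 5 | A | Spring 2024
SELECT course_id, COUNT(*) AS enrollment_count FROM enrollments GROUP BY course_id HAVING COUNT(*) >= 2

Execution result:
course_id | enrollment_count
1 | 2
2 | 5
3 | 3
4 | 3
5 | 3
6 | 8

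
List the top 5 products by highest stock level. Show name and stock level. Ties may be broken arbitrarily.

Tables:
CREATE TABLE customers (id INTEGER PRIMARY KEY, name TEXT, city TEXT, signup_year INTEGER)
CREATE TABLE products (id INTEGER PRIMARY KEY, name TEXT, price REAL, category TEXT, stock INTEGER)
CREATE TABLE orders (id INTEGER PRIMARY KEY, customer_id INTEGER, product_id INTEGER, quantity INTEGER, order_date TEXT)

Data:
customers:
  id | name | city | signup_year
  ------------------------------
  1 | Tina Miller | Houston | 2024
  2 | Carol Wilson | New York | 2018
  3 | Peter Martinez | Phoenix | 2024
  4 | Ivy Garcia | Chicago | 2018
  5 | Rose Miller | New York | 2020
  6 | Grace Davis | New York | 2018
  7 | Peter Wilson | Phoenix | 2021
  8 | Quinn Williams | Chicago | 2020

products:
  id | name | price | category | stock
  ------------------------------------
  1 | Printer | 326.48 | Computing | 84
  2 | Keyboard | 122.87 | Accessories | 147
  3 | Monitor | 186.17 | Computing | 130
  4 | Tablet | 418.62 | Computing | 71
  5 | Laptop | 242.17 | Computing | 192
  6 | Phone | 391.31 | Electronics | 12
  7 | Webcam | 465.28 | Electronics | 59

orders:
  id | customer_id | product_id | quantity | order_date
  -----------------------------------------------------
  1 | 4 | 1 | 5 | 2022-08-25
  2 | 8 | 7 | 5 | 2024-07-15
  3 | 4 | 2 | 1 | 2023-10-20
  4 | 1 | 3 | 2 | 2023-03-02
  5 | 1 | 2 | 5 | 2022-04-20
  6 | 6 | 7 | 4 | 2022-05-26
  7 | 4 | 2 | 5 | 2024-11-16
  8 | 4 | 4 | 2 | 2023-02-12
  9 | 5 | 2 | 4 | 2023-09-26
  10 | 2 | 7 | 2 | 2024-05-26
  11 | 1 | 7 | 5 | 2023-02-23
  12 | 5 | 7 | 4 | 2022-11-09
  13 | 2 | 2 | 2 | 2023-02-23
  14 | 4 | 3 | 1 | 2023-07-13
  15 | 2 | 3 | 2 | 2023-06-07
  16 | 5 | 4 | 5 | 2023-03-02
SELECT name, stock FROM products ORDER BY stock DESC LIMIT 5

Execution result:
name | stock
Laptop | 192
Keyboard | 147
Monitor | 130
Printer | 84
Tablet | 71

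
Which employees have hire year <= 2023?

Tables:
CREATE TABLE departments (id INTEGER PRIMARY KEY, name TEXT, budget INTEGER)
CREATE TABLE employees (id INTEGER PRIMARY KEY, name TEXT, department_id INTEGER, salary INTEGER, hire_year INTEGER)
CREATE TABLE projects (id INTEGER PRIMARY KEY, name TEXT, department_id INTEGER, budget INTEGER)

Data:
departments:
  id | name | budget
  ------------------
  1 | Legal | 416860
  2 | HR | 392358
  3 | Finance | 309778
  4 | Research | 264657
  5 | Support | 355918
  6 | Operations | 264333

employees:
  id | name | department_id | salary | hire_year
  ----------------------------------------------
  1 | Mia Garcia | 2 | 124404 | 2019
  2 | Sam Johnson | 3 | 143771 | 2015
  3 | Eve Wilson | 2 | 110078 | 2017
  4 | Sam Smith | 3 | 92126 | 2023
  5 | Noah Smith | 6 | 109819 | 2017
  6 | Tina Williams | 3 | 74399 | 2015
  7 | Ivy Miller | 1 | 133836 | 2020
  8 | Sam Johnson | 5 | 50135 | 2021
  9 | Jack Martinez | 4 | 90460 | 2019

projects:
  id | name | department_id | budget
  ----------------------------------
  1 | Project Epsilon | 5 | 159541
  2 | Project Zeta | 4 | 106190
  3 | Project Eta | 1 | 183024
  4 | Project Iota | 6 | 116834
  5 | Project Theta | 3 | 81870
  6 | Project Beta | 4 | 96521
SELECT name, hire_year FROM employees WHERE hire_year <= 2023

Execution result:
name | hire_year
Mia Garcia | 2019
Sam Johnson | 2015
Eve Wilson | 2017
Sam Smith | 2023
Noah Smith | 2017
Tina Williams | 2015
Ivy Miller | 2020
Sam Johnson | 2021
Jack Martinez | 2019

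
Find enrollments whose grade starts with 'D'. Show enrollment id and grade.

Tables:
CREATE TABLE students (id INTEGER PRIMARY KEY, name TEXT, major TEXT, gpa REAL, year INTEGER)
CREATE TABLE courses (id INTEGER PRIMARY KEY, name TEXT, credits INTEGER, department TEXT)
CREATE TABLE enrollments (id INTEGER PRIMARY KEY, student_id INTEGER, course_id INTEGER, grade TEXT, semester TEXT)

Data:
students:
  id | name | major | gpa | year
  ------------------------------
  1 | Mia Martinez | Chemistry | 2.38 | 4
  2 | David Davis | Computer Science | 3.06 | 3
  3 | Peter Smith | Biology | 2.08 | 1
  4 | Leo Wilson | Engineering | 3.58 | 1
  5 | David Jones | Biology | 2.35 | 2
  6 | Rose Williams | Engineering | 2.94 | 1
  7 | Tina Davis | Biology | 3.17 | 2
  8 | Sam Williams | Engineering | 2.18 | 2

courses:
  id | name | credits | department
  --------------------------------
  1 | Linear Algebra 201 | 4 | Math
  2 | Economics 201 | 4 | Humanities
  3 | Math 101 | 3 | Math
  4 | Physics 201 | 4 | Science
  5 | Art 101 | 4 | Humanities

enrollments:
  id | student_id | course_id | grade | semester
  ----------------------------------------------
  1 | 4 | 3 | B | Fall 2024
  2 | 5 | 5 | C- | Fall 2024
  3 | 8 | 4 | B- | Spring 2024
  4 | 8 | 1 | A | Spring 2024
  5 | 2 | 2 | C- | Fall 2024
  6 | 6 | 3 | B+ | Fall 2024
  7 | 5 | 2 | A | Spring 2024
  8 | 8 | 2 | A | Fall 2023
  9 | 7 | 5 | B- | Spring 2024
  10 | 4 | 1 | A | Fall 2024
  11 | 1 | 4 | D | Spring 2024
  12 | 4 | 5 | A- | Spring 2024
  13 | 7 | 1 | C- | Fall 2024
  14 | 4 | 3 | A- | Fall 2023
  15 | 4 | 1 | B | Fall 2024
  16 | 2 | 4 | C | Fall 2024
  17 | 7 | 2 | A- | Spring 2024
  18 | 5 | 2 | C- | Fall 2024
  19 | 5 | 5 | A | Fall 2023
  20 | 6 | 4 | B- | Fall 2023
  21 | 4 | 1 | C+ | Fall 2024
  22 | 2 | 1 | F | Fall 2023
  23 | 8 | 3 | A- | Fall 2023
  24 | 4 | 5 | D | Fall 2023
SELECT id, grade FROM enrollments WHERE grade LIKE 'D%'

Execution result:
id | grade
11 | D
24 | D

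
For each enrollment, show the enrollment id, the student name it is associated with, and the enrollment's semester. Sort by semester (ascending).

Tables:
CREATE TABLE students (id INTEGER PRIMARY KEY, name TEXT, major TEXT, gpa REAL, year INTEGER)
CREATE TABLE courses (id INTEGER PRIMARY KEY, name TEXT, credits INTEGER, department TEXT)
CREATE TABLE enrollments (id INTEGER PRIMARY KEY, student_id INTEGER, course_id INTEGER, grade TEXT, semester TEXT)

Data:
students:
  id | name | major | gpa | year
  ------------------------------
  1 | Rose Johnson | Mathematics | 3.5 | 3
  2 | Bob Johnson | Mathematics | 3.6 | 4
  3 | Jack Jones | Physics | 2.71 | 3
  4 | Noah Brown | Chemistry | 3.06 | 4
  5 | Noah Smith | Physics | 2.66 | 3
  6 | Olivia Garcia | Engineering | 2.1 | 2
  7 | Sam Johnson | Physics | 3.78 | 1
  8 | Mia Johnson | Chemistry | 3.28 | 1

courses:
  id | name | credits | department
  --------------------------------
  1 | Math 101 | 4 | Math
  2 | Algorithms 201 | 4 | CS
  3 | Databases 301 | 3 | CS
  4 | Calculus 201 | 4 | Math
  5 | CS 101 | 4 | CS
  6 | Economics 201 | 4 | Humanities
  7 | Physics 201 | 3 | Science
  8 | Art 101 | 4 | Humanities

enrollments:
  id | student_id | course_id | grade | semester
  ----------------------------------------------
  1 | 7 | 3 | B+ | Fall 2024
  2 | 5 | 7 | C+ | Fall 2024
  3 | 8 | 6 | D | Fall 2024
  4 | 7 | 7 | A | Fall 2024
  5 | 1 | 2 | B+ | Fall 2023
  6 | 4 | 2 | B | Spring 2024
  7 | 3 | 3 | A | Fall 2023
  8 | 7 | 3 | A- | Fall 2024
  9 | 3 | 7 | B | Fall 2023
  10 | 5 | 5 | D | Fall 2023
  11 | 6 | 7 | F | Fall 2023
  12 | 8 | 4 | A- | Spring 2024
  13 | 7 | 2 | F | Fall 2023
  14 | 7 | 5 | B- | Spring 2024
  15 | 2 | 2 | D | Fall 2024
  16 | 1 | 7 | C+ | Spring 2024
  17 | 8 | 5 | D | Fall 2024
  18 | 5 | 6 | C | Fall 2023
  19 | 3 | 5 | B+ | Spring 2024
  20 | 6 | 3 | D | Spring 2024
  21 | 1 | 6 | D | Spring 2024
SELECT c.id, p.name AS student, c.semester FROM enrollments c JOIN students p ON c.student_id = p.id ORDER BY c.semester ASC

Execution result:
id | student | semester
5 | Rose Johnson | Fall 2023
7 | Jack Jones | Fall 2023
9 | Jack Jones | Fall 2023
10 | Noah Smith | Fall 2023
11 | Olivia Garcia | Fall 2023
13 | Sam Johnson | Fall 2023
18 | Noah Smith | Fall 2023
1 | Sam Johnson | Fall 2024
2 | Noah Smith | Fall 2024
3 | Mia Johnson | Fall 2024
4 | Sam Johnson | Fall 2024
8 | Sam Johnson | Fall 2024
15 | Bob Johnson | Fall 2024
17 | Mia Johnson | Fall 2024
6 | Noah Brown | Spring 2024
12 | Mia Johnson | Spring 2024
14 | Sam Johnson | Spring 2024
16 | Rose Johnson | Spring 2024
19 | Jack Jones | Spring 2024
20 | Olivia Garcia | Spring 2024
21 | Rose Johnson | Spring 2024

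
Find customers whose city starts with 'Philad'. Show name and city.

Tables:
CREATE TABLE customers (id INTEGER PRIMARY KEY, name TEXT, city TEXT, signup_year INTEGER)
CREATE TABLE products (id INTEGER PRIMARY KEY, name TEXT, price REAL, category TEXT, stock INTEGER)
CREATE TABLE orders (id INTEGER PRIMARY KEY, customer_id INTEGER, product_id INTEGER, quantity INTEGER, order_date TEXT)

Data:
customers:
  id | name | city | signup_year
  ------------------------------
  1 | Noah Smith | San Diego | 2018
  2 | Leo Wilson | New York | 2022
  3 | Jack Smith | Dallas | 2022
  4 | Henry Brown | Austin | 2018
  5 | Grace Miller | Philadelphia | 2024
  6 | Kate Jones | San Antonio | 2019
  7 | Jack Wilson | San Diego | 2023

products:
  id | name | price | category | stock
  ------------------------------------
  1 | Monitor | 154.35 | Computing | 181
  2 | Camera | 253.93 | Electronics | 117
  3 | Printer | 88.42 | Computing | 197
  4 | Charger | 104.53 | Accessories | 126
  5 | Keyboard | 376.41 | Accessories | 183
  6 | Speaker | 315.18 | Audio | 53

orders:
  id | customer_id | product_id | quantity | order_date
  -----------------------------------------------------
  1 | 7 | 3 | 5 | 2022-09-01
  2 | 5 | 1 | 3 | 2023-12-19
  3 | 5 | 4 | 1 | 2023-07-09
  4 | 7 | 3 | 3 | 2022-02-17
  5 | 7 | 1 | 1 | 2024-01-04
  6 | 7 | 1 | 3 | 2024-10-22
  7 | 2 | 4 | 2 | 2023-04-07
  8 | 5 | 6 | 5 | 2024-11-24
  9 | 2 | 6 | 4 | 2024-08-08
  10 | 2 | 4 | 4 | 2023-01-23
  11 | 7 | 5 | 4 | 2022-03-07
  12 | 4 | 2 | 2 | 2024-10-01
SELECT name, city FROM customers WHERE city LIKE 'Philad%'

Execution result:
name | city
Grace Miller | Philadelphia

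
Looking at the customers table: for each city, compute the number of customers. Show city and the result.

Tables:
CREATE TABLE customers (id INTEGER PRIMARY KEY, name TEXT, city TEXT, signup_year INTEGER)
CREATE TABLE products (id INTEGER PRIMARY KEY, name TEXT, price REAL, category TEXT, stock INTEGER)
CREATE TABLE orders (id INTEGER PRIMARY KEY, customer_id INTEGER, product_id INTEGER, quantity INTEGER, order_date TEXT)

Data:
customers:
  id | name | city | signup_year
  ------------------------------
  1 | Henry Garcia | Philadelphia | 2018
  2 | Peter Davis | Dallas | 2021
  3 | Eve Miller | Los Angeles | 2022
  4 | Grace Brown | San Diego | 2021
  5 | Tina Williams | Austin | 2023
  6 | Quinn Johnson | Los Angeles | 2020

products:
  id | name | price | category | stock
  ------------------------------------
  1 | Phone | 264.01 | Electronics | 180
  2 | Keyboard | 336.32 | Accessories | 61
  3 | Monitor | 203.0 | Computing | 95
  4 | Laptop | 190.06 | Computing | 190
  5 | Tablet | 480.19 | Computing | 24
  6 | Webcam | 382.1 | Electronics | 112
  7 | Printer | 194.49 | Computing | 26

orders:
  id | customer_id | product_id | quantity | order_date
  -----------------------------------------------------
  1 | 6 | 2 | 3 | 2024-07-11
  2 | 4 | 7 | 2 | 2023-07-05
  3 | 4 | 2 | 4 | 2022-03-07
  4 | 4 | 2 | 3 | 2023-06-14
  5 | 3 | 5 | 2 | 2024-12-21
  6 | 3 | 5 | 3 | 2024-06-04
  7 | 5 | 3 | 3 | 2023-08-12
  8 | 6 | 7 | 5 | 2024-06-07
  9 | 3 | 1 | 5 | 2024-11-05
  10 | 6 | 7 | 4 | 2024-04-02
SELECT city, COUNT(*) AS n FROM customers GROUP BY city

Execution result:
city | n
Austin | 1
Dallas | 1
Los Angeles | 2
Philadelphia | 1
San Diego | 1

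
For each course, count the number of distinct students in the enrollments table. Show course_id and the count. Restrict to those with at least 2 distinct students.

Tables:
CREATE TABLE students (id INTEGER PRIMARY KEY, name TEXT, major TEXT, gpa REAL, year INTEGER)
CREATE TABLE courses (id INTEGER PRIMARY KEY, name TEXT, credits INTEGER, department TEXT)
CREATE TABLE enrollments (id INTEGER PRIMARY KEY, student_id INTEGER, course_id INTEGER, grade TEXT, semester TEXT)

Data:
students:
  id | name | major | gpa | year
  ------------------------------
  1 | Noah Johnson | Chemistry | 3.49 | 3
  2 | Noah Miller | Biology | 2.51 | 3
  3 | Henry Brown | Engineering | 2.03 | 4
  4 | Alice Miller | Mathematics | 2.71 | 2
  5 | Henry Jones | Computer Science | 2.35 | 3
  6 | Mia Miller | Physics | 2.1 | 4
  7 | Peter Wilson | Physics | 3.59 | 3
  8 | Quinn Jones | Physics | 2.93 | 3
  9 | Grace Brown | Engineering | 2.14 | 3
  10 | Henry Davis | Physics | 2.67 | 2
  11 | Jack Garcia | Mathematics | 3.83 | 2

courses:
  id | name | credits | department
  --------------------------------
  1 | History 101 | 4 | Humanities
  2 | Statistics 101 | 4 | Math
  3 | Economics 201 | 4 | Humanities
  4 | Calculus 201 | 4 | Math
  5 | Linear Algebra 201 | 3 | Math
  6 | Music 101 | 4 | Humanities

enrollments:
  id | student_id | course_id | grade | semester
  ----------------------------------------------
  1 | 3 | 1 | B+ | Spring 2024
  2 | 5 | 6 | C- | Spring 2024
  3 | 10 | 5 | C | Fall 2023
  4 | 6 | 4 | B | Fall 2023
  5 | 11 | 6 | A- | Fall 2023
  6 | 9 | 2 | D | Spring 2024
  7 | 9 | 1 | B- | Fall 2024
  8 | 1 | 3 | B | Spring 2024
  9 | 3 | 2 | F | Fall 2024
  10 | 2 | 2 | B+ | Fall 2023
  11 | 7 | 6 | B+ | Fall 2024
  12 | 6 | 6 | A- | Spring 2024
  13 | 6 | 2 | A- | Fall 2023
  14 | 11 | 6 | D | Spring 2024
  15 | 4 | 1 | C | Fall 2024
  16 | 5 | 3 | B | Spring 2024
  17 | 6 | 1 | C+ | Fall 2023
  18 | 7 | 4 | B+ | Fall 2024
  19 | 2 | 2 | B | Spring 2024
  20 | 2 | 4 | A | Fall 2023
SELECT course_id, COUNT(DISTINCT student_id) AS distinct_student_count FROM enrollments GROUP BY course_id HAVING COUNT(DISTINCT student_id) >= 2

Execution result:
course_id | distinct_student_count
1 | 4
2 | 4
3 | 2
4 | 3
6 | 4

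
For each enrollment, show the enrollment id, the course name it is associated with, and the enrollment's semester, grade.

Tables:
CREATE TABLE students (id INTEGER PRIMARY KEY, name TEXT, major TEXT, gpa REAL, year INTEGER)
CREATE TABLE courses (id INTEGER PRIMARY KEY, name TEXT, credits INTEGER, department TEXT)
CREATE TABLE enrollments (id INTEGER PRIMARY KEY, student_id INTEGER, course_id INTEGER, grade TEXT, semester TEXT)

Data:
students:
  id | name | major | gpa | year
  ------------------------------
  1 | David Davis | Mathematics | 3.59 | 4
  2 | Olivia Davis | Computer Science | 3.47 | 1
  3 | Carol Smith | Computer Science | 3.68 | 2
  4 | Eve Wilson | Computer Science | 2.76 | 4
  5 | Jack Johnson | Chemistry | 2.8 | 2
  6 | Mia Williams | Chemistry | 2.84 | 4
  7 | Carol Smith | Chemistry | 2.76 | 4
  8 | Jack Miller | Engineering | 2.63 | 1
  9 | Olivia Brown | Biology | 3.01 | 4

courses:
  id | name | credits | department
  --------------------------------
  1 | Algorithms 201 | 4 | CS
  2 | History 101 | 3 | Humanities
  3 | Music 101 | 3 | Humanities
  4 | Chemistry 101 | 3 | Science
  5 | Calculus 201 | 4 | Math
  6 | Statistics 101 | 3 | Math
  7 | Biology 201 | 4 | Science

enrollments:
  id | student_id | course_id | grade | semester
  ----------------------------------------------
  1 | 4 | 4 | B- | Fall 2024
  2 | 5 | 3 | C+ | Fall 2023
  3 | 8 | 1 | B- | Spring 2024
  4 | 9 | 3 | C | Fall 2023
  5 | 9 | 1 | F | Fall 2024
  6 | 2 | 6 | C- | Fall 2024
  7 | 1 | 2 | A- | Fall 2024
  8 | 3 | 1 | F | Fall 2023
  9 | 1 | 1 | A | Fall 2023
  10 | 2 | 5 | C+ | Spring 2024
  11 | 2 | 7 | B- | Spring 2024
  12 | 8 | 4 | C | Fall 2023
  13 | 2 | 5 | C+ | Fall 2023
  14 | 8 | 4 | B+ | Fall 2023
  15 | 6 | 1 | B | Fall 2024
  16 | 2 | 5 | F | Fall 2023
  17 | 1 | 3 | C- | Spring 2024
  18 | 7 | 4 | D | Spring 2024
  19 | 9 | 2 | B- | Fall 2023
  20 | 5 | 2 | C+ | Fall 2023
SELECT c.id, p.name AS course, c.semester, c.grade FROM enrollments c JOIN courses p ON c.course_id = p.id

Execution result:
id | course | semester | grade
1 | Chemistry 101 | Fall 2024 | B-
2 | Music 101 | Fall 2023 | C+
3 | Algorithms 201 | Spring 2024 | B-
4 | Music 101 | Fall 2023 | C
5 | Algorithms 201 | Fall 2024 | F
6 | Statistics 101 | Fall 2024 | C-
7 | History 101 | Fall 2024 | A-
8 | Algorithms 201 | Fall 2023 | F
9 | Algorithms 201 | Fall 2023 | A
10 | Calculus 201 | Spring 2024 | C+
11 | Biology 201 | Spring 2024 | B-
12 | Chemistry 101 | Fall 2023 | C
13 | Calculus 201 | Fall 2023 | C+
14 | Chemistry 101 | Fall 2023 | B+
15 | Algorithms 201 | Fall 2024 | B
16 | Calculus 201 | Fall 2023 | F
17 | Music 101 | Spring 2024 | C-
18 | Chemistry 101 | Spring 2024 | D
19 | History 101 | Fall 2023 | B-
20 | History 101 | Fall 2023 | C+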